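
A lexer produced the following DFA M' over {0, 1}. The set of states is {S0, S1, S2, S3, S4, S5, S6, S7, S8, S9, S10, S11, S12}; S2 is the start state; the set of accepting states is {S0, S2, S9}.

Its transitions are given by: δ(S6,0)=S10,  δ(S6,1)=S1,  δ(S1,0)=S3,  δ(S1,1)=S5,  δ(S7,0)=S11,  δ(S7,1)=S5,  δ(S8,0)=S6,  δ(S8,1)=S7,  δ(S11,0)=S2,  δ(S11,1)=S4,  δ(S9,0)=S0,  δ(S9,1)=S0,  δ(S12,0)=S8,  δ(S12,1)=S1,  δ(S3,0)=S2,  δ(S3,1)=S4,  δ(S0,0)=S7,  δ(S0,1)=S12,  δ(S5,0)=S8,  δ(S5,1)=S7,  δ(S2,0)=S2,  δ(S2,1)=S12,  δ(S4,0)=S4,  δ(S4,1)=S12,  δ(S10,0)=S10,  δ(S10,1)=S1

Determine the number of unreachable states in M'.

Starting at S2 and following transitions, the reachable set is {S1, S2, S3, S4, S5, S6, S7, S8, S10, S11, S12}. That leaves S0, S9 unreachable — 2 in total.

2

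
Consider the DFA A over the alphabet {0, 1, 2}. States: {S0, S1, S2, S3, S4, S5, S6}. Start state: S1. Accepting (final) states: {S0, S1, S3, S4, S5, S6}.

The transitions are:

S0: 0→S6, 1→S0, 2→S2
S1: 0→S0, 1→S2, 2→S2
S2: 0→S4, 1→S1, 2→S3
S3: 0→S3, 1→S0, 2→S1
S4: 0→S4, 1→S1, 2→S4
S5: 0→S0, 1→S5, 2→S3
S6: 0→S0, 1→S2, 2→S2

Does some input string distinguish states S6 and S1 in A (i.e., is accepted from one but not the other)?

States {S5} cannot be reached from the start state, so discard them.
Start with accepting vs non-accepting: {S0,S1,S3,S4,S6} | {S2}.
Split {S0,S1,S3,S4,S6} by δ(·,1) → {S0,S3,S4} and {S1,S6}.
Split {S0,S3,S4} by δ(·,0) → {S3,S4} and {S0}.
Refine {S3,S4} on symbol 1: members go to different blocks, giving {S3} and {S4}.
The partition is now stable with 5 blocks: {S3} | {S2} | {S1,S6} | {S0} | {S4}.
S6 and S1 lie in the same block of the stable partition, so they are equivalent — no string distinguishes them.

No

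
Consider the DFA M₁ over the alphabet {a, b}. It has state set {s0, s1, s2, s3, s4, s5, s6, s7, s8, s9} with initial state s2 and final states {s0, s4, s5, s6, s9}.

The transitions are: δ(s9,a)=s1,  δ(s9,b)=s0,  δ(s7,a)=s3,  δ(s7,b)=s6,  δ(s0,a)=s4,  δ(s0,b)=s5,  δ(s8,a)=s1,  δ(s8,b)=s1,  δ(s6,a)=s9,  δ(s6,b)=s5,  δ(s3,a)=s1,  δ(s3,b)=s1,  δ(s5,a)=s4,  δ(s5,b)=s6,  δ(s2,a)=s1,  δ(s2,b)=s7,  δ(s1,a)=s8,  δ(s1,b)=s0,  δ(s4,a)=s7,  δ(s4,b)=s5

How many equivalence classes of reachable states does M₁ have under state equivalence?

4

Initial partition by acceptance: {s0,s4,s5,s6,s9} | {s1,s2,s3,s7,s8}.
Split {s0,s4,s5,s6,s9} by δ(·,a) → {s0,s5,s6} and {s4,s9}.
Refine {s1,s2,s3,s7,s8} on symbol b: members go to different blocks, giving {s2,s3,s8} and {s1,s7}.
The partition is now stable with 4 blocks: {s0,s5,s6} | {s2,s3,s8} | {s4,s9} | {s1,s7}.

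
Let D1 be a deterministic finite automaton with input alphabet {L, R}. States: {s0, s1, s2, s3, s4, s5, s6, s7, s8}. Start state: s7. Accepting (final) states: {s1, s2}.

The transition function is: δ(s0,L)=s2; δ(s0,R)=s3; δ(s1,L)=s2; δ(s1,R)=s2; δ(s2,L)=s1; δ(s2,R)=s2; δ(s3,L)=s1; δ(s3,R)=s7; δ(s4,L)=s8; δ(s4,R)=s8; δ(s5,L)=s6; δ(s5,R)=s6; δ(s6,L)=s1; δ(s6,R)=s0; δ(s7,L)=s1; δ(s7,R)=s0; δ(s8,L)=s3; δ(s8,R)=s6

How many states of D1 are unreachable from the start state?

4

BFS from s7 reaches {s0, s1, s2, s3, s7}; the 4 state(s) s4, s5, s6, s8 are never visited.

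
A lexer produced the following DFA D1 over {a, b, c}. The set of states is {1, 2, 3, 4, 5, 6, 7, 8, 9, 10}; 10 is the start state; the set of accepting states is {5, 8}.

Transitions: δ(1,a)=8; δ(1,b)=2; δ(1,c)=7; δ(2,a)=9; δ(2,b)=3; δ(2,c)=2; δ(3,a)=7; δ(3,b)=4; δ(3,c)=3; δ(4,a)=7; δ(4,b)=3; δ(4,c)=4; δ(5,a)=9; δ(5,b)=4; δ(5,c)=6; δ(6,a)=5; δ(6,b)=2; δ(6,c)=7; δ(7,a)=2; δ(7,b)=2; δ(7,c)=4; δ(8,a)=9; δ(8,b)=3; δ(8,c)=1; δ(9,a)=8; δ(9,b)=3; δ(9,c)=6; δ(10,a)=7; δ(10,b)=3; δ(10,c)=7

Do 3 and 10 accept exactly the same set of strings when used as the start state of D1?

No

All states are reachable from the start state.
Start with accepting vs non-accepting: {5,8} | {1,2,3,4,6,7,9,10}.
Refine {1,2,3,4,6,7,9,10} on symbol a: members go to different blocks, giving {2,3,4,7,10} and {1,6,9}.
Refine {2,3,4,7,10} on symbol a: members go to different blocks, giving {3,4,7,10} and {2}.
On input a, block {3,4,7,10} splits into {3,4,10} and {7}.
Split {3,4,10} by δ(·,c) → {3,4} and {10}.
Split {1,6,9} by δ(·,b) → {1,6} and {9}.
Stable partition: {5,8} | {3,4} | {1,6} | {2} | {7} | {10} | {9} — 7 equivalence classes.
3 and 10 end up in different blocks, so they are distinguishable. For instance, the string 'caaa' is accepted from only 10.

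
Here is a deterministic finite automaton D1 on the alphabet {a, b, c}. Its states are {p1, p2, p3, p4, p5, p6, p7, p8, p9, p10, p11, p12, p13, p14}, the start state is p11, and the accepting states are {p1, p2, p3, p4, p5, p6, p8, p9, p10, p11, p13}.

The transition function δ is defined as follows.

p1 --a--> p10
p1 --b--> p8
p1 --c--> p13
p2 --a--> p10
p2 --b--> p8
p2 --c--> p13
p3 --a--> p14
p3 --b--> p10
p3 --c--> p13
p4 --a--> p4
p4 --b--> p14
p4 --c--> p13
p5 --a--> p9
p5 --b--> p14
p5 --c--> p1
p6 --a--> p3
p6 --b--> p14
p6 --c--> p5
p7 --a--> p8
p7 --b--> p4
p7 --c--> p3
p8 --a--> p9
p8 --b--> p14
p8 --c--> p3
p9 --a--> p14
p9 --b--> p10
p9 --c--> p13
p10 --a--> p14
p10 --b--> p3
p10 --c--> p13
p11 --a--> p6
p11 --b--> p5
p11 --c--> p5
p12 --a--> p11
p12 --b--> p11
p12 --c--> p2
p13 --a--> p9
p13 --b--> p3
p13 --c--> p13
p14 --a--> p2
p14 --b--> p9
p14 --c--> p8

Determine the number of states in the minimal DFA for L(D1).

8

States {p4,p7,p12} cannot be reached from the start state, so discard them.
Start with accepting vs non-accepting: {p1,p2,p3,p5,p6,p8,p9,p10,p11,p13} | {p14}.
Refine {p1,p2,p3,p5,p6,p8,p9,p10,p11,p13} on symbol a: members go to different blocks, giving {p1,p2,p5,p6,p8,p11,p13} and {p3,p9,p10}.
On input a, block {p1,p2,p5,p6,p8,p11,p13} splits into {p1,p2,p5,p6,p8,p13} and {p11}.
Split {p1,p2,p5,p6,p8,p13} by δ(·,b) → {p5,p6,p8} and {p1,p2} and {p13}.
Split {p5,p6,p8} by δ(·,c) → {p5} and {p6} and {p8}.
No further refinement is possible. Final partition (8 blocks): {p5} | {p14} | {p3,p9,p10} | {p11} | {p1,p2} | {p13} | {p6} | {p8}.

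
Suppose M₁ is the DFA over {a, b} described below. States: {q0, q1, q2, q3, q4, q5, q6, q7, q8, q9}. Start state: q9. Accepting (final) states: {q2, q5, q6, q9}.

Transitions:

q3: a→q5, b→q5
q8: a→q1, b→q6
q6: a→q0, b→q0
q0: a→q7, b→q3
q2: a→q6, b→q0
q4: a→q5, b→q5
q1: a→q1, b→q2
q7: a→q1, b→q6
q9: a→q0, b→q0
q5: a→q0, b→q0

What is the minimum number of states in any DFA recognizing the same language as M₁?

6

First remove the unreachable states {q4,q8}; 8 states remain.
Initial partition by acceptance: {q2,q5,q6,q9} | {q0,q1,q3,q7}.
On input a, block {q2,q5,q6,q9} splits into {q5,q6,q9} and {q2}.
Split {q0,q1,q3,q7} by δ(·,a) → {q0,q1,q7} and {q3}.
Refine {q0,q1,q7} on symbol b: members go to different blocks, giving {q0} and {q1} and {q7}.
Stable partition: {q5,q6,q9} | {q0} | {q2} | {q3} | {q1} | {q7} — 6 equivalence classes.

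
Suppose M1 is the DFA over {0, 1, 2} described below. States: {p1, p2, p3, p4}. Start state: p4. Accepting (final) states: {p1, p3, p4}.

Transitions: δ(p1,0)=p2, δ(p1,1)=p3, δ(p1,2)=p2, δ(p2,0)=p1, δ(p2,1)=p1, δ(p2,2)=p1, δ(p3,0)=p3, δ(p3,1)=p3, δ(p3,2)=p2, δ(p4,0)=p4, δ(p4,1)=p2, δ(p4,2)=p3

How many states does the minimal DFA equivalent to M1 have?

Start with accepting vs non-accepting: {p1,p3,p4} | {p2}.
Refine {p1,p3,p4} on symbol 0: members go to different blocks, giving {p3,p4} and {p1}.
On input 1, block {p3,p4} splits into {p3} and {p4}.
Stable partition: {p3} | {p2} | {p1} | {p4} — 4 equivalence classes.

4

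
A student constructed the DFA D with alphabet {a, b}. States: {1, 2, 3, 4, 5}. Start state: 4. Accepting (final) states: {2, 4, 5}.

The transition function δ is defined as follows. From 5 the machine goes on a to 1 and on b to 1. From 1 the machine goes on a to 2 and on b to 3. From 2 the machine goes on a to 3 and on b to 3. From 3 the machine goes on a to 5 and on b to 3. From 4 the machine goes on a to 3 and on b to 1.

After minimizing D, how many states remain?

Start with accepting vs non-accepting: {2,4,5} | {1,3}.
No further refinement is possible. Final partition (2 blocks): {2,4,5} | {1,3}.

2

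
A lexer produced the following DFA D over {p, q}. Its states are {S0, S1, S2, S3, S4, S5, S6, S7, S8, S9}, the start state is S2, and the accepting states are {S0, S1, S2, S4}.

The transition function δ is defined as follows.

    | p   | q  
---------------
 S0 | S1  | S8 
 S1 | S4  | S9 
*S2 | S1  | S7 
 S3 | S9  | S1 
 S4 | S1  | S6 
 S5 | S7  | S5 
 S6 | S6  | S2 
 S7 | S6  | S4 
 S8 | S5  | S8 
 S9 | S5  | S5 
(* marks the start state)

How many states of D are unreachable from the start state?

3

BFS from S2 reaches {S1, S2, S4, S5, S6, S7, S9}; the 3 state(s) S0, S3, S8 are never visited.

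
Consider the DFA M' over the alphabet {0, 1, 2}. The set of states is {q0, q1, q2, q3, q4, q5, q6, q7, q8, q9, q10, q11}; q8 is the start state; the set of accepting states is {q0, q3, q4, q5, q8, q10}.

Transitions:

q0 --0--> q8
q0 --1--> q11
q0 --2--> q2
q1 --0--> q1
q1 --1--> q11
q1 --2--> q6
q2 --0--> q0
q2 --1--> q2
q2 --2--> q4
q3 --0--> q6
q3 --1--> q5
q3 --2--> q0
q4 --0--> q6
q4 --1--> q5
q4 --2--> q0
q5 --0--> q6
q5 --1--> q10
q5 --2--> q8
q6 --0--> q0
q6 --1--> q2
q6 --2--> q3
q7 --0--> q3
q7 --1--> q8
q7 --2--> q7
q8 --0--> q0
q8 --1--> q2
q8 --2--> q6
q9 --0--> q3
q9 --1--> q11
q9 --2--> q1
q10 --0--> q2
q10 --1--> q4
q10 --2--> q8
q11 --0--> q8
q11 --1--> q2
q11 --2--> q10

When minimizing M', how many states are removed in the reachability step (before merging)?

3

Starting at q8 and following transitions, the reachable set is {q0, q2, q3, q4, q5, q6, q8, q10, q11}. That leaves q1, q7, q9 unreachable — 3 in total.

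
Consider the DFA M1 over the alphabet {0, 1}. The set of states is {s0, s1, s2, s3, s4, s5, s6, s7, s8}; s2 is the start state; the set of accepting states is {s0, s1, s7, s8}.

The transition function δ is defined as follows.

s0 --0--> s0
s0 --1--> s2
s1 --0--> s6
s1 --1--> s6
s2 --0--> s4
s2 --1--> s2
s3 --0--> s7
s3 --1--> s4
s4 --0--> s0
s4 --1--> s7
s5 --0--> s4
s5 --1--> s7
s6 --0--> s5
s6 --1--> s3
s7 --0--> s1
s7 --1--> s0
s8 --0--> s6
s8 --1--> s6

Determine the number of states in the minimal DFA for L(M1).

States {s8} cannot be reached from the start state, so discard them.
Start with accepting vs non-accepting: {s0,s1,s7} | {s2,s3,s4,s5,s6}.
Split {s0,s1,s7} by δ(·,0) → {s0,s7} and {s1}.
Refine {s0,s7} on symbol 0: members go to different blocks, giving {s0} and {s7}.
On input 0, block {s2,s3,s4,s5,s6} splits into {s2,s5,s6} and {s3} and {s4}.
On input 0, block {s2,s5,s6} splits into {s2,s5} and {s6}.
Split {s2,s5} by δ(·,1) → {s2} and {s5}.
The partition is now stable with 8 blocks: {s0} | {s2} | {s1} | {s7} | {s3} | {s4} | {s6} | {s5}.

8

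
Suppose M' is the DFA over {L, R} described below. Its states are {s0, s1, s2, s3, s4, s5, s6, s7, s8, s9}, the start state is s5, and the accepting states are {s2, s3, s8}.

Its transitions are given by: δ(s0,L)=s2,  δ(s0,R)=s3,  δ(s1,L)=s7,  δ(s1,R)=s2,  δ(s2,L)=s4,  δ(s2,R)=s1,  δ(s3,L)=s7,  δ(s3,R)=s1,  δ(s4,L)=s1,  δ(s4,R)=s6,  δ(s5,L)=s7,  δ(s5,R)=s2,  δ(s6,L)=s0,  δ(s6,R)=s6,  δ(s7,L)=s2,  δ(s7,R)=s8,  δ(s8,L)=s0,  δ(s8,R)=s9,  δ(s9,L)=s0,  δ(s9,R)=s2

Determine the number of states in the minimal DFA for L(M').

All states are reachable from the start state.
Start with accepting vs non-accepting: {s2,s3,s8} | {s0,s1,s4,s5,s6,s7,s9}.
On input L, block {s0,s1,s4,s5,s6,s7,s9} splits into {s1,s4,s5,s6,s9} and {s0,s7}.
Refine {s2,s3,s8} on symbol L: members go to different blocks, giving {s3,s8} and {s2}.
On input L, block {s1,s4,s5,s6,s9} splits into {s1,s5,s6,s9} and {s4}.
Split {s1,s5,s6,s9} by δ(·,R) → {s1,s5,s9} and {s6}.
Stable partition: {s3,s8} | {s1,s5,s9} | {s0,s7} | {s2} | {s4} | {s6} — 6 equivalence classes.

6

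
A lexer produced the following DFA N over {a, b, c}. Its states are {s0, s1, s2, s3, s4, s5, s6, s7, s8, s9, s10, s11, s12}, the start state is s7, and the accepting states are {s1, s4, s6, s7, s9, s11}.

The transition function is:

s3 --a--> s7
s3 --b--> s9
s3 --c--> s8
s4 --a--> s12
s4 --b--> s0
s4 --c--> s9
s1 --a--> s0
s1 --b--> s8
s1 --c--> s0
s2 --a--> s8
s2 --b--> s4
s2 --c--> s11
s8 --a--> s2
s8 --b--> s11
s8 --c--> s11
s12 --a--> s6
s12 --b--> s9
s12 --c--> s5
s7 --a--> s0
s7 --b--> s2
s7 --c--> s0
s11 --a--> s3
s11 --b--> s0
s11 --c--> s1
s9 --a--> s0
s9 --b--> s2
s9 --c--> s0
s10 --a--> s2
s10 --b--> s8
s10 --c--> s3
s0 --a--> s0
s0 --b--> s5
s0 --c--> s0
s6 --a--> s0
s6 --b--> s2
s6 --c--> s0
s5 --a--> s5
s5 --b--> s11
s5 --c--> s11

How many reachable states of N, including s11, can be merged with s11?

2

First remove the unreachable states {s10}; 12 states remain.
Initial partition by acceptance: {s1,s4,s6,s7,s9,s11} | {s0,s2,s3,s5,s8,s12}.
Split {s1,s4,s6,s7,s9,s11} by δ(·,c) → {s1,s6,s7,s9} and {s4,s11}.
Split {s0,s2,s3,s5,s8,s12} by δ(·,a) → {s0,s2,s5,s8} and {s3,s12}.
On input b, block {s0,s2,s5,s8} splits into {s2,s5,s8} and {s0}.
No further refinement is possible. Final partition (5 blocks): {s1,s6,s7,s9} | {s2,s5,s8} | {s4,s11} | {s3,s12} | {s0}.
The equivalence class containing s11 is {s4,s11}, of size 2.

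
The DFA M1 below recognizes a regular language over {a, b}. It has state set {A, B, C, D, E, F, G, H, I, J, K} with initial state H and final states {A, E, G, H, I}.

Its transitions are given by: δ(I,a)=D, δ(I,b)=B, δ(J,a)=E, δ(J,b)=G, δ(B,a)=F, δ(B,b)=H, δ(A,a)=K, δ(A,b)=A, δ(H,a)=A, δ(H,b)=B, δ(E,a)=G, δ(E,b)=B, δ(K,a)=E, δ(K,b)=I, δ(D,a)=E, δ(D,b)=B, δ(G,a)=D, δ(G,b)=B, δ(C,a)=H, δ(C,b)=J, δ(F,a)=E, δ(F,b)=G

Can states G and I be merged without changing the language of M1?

First remove the unreachable states {C,J}; 9 states remain.
P0 = {A,E,G,H,I} | {B,D,F,K}.
On input a, block {A,E,G,H,I} splits into {A,G,I} and {E,H}.
Refine {A,G,I} on symbol b: members go to different blocks, giving {G,I} and {A}.
Refine {B,D,F,K} on symbol a: members go to different blocks, giving {D,F,K} and {B}.
Split {D,F,K} by δ(·,b) → {F,K} and {D}.
On input a, block {E,H} splits into {E} and {H}.
No further refinement is possible. Final partition (7 blocks): {G,I} | {F,K} | {E} | {A} | {B} | {D} | {H}.
G and I lie in the same block of the stable partition, so they are equivalent — no string distinguishes them.

Yes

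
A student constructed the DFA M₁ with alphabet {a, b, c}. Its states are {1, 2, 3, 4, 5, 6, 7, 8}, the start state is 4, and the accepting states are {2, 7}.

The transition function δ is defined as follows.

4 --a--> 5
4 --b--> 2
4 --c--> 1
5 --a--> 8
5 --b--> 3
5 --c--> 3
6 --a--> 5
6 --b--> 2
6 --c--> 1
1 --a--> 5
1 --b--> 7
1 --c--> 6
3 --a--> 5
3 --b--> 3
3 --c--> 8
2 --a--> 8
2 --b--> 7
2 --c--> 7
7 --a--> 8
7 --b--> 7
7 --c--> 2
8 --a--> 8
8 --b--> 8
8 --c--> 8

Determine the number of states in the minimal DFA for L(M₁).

3

All states are reachable from the start state.
P0 = {2,7} | {1,3,4,5,6,8}.
Refine {1,3,4,5,6,8} on symbol b: members go to different blocks, giving {1,4,6} and {3,5,8}.
Stable partition: {2,7} | {1,4,6} | {3,5,8} — 3 equivalence classes.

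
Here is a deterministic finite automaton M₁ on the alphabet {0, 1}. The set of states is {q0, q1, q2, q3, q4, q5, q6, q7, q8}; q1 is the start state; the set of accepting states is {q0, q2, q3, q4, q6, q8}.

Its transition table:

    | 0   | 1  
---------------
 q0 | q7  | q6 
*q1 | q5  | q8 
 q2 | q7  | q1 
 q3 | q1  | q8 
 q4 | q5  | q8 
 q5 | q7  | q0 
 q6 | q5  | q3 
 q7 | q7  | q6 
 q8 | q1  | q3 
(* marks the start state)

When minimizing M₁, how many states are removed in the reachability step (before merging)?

No path from q1 leads to q2, q4; the other 7 states are all reachable.

2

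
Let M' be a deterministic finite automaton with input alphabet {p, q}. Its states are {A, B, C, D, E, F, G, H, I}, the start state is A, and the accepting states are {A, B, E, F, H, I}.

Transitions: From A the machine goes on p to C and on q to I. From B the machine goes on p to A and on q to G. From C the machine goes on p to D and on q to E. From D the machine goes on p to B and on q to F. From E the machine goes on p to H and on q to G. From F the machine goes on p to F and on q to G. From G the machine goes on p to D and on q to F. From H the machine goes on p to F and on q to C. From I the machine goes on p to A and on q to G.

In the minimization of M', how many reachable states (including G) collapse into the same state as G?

All states are reachable from the start state.
Initial partition by acceptance: {A,B,E,F,H,I} | {C,D,G}.
Refine {A,B,E,F,H,I} on symbol p: members go to different blocks, giving {B,E,F,H,I} and {A}.
On input p, block {B,E,F,H,I} splits into {E,F,H} and {B,I}.
Refine {C,D,G} on symbol p: members go to different blocks, giving {C,G} and {D}.
The partition is now stable with 5 blocks: {E,F,H} | {C,G} | {A} | {B,I} | {D}.
State G belongs to the block {C,G}, which has 2 states.

2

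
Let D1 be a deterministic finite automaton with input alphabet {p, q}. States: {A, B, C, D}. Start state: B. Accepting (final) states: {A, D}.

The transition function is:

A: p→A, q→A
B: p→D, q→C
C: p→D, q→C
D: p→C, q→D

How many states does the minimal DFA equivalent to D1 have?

States {A} cannot be reached from the start state, so discard them.
Start with accepting vs non-accepting: {D} | {B,C}.
Stable partition: {D} | {B,C} — 2 equivalence classes.

2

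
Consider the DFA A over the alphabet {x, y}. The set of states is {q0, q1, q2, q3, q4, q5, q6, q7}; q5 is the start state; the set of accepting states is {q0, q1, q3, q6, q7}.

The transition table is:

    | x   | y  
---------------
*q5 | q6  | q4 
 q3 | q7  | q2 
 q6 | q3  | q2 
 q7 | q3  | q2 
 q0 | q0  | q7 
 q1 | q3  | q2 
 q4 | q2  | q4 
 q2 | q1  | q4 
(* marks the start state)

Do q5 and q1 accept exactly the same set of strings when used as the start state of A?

Reachable states from the start: {q1,q2,q3,q4,q5,q6,q7}. Unreachable: {q0} — drop them.
Start with accepting vs non-accepting: {q1,q3,q6,q7} | {q2,q4,q5}.
Split {q2,q4,q5} by δ(·,x) → {q2,q5} and {q4}.
No further refinement is possible. Final partition (3 blocks): {q1,q3,q6,q7} | {q2,q5} | {q4}.
q5 and q1 end up in different blocks, so they are distinguishable. For instance, the string 'ε' is accepted from only q1.

No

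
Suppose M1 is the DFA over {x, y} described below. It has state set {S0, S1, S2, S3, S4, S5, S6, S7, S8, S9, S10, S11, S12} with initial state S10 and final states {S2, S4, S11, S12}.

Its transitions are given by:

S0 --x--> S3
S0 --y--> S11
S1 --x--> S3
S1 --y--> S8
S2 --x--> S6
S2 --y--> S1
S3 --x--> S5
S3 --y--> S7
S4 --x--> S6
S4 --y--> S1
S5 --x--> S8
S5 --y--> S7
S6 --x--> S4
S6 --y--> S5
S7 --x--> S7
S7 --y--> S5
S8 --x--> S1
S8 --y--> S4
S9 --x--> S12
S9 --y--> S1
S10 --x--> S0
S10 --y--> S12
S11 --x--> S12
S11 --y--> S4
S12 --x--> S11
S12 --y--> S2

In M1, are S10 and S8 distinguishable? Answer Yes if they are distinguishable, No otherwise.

Yes

States {S9} cannot be reached from the start state, so discard them.
Start with accepting vs non-accepting: {S2,S4,S11,S12} | {S0,S1,S3,S5,S6,S7,S8,S10}.
On input x, block {S2,S4,S11,S12} splits into {S2,S4} and {S11,S12}.
Split {S0,S1,S3,S5,S6,S7,S8,S10} by δ(·,x) → {S0,S1,S3,S5,S7,S8,S10} and {S6}.
Split {S0,S1,S3,S5,S7,S8,S10} by δ(·,y) → {S1,S3,S5,S7} and {S0,S10} and {S8}.
On input x, block {S1,S3,S5,S7} splits into {S1,S3,S7} and {S5}.
Split {S1,S3,S7} by δ(·,x) → {S1,S7} and {S3}.
Split {S1,S7} by δ(·,x) → {S1} and {S7}.
Refine {S0,S10} on symbol x: members go to different blocks, giving {S0} and {S10}.
The partition is now stable with 10 blocks: {S2,S4} | {S1} | {S11,S12} | {S6} | {S0} | {S8} | {S5} | {S3} | {S7} | {S10}.
S10 and S8 end up in different blocks, so they are distinguishable. For instance, the string 'xy' is accepted from only S10.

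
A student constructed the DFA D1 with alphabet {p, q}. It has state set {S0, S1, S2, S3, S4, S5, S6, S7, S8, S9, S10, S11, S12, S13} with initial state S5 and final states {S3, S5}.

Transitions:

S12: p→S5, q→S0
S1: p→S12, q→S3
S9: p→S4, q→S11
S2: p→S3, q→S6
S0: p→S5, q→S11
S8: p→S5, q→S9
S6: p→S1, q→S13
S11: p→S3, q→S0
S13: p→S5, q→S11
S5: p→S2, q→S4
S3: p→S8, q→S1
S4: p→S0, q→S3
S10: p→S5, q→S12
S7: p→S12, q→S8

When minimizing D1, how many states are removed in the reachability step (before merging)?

2

BFS from S5 reaches {S0, S1, S2, S3, S4, S5, S6, S8, S9, S11, S12, S13}; the 2 state(s) S7, S10 are never visited.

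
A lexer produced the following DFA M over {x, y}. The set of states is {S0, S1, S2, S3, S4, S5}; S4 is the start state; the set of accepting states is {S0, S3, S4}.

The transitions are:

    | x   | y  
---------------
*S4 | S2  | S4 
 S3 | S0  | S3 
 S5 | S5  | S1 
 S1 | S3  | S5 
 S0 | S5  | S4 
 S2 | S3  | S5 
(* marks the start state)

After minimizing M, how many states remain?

All states are reachable from the start state.
Start with accepting vs non-accepting: {S0,S3,S4} | {S1,S2,S5}.
Refine {S0,S3,S4} on symbol x: members go to different blocks, giving {S0,S4} and {S3}.
On input x, block {S1,S2,S5} splits into {S1,S2} and {S5}.
Refine {S0,S4} on symbol x: members go to different blocks, giving {S0} and {S4}.
The partition is now stable with 5 blocks: {S0} | {S1,S2} | {S3} | {S5} | {S4}.

5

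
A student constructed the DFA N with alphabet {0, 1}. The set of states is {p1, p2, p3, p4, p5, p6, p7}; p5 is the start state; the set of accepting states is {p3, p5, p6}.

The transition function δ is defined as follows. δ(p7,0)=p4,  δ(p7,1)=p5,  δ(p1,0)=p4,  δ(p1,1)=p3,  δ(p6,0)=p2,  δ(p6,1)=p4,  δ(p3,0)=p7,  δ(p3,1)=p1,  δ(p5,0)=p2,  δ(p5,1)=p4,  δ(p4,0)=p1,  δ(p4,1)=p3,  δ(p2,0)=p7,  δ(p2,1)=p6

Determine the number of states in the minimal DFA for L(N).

All states are reachable from the start state.
P0 = {p3,p5,p6} | {p1,p2,p4,p7}.
Stable partition: {p3,p5,p6} | {p1,p2,p4,p7} — 2 equivalence classes.

2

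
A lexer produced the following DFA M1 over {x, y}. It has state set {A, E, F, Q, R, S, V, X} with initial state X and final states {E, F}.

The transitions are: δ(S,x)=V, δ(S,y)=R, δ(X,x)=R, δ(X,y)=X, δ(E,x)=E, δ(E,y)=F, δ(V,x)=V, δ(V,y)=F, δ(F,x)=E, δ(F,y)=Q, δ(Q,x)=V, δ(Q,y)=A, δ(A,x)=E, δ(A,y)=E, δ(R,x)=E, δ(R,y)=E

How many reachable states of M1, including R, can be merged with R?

Reachable states from the start: {A,E,F,Q,R,V,X}. Unreachable: {S} — drop them.
Start with accepting vs non-accepting: {E,F} | {A,Q,R,V,X}.
Refine {E,F} on symbol y: members go to different blocks, giving {F} and {E}.
On input x, block {A,Q,R,V,X} splits into {Q,V,X} and {A,R}.
On input x, block {Q,V,X} splits into {Q,V} and {X}.
On input y, block {Q,V} splits into {V} and {Q}.
No further refinement is possible. Final partition (6 blocks): {F} | {V} | {E} | {A,R} | {X} | {Q}.
The equivalence class containing R is {A,R}, of size 2.

2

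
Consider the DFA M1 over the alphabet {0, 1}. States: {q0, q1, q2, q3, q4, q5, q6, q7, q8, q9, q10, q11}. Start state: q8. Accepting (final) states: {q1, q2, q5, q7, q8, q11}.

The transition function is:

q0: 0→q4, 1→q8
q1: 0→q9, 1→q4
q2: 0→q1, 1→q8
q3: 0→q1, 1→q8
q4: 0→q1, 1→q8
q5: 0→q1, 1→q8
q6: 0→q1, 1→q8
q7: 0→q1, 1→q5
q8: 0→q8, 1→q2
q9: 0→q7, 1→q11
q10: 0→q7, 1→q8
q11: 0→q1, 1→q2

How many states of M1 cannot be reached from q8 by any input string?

BFS from q8 reaches {q1, q2, q4, q5, q7, q8, q9, q11}; the 4 state(s) q0, q3, q6, q10 are never visited.

4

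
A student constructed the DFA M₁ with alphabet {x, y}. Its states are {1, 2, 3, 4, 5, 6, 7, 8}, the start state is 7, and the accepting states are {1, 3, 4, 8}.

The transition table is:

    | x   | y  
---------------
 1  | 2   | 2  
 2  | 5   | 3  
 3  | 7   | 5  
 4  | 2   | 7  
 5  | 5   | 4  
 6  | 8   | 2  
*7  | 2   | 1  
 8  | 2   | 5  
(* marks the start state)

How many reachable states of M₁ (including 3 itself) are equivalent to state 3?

3

States {6,8} cannot be reached from the start state, so discard them.
Initial partition by acceptance: {1,3,4} | {2,5,7}.
The partition is now stable with 2 blocks: {1,3,4} | {2,5,7}.
State 3 belongs to the block {1,3,4}, which has 3 states.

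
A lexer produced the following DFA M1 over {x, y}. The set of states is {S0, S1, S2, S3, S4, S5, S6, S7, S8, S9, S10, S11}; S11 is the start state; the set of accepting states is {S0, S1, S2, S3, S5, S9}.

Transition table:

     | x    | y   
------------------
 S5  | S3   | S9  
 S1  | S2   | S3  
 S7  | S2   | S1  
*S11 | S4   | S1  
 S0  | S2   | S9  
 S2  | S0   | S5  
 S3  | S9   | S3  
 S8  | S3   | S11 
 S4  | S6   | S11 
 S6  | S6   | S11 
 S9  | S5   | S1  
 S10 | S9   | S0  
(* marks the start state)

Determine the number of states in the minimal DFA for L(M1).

Reachable states from the start: {S0,S1,S2,S3,S4,S5,S6,S9,S11}. Unreachable: {S7,S8,S10} — drop them.
Start with accepting vs non-accepting: {S0,S1,S2,S3,S5,S9} | {S4,S6,S11}.
Split {S4,S6,S11} by δ(·,y) → {S4,S6} and {S11}.
The partition is now stable with 3 blocks: {S0,S1,S2,S3,S5,S9} | {S4,S6} | {S11}.

3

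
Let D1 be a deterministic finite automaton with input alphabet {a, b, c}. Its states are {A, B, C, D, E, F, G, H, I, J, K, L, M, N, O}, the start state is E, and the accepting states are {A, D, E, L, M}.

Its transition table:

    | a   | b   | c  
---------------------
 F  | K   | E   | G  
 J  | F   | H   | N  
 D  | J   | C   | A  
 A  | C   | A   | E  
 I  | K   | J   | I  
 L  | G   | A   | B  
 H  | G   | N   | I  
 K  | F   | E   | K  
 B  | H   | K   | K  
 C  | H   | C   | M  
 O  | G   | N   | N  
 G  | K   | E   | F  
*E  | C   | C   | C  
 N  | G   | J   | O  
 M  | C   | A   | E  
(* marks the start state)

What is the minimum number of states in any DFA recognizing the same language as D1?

First remove the unreachable states {B,D,L}; 12 states remain.
Initial partition by acceptance: {A,E,M} | {C,F,G,H,I,J,K,N,O}.
On input b, block {A,E,M} splits into {A,M} and {E}.
Split {C,F,G,H,I,J,K,N,O} by δ(·,b) → {C,H,I,J,N,O} and {F,G,K}.
On input a, block {C,H,I,J,N,O} splits into {H,I,J,N,O} and {C}.
Stable partition: {A,M} | {H,I,J,N,O} | {E} | {F,G,K} | {C} — 5 equivalence classes.

5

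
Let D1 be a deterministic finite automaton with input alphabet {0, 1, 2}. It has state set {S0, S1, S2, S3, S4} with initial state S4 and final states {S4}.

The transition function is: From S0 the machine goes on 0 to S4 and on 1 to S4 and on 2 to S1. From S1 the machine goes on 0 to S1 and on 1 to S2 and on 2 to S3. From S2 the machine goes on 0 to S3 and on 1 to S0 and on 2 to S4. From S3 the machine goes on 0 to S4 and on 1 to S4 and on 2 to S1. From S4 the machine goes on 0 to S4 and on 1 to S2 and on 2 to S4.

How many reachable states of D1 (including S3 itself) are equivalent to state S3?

All states are reachable from the start state.
Start with accepting vs non-accepting: {S4} | {S0,S1,S2,S3}.
Split {S0,S1,S2,S3} by δ(·,0) → {S0,S3} and {S1,S2}.
On input 0, block {S1,S2} splits into {S1} and {S2}.
Stable partition: {S4} | {S0,S3} | {S1} | {S2} — 4 equivalence classes.
The equivalence class containing S3 is {S0,S3}, of size 2.

2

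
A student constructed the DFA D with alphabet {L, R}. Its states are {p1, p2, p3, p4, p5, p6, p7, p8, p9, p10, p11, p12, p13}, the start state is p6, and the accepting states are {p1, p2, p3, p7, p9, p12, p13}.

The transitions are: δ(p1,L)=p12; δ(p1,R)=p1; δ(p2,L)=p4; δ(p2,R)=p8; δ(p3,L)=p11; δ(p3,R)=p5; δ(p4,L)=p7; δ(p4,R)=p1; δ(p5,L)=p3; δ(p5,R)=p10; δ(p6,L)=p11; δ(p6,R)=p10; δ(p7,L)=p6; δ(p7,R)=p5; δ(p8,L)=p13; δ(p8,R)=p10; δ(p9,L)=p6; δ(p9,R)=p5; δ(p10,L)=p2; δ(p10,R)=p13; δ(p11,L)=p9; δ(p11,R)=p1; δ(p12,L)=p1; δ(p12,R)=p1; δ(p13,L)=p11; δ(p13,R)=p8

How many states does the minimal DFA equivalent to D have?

7

P0 = {p1,p2,p3,p7,p9,p12,p13} | {p4,p5,p6,p8,p10,p11}.
Split {p1,p2,p3,p7,p9,p12,p13} by δ(·,L) → {p2,p3,p7,p9,p13} and {p1,p12}.
Refine {p4,p5,p6,p8,p10,p11} on symbol L: members go to different blocks, giving {p4,p5,p8,p10,p11} and {p6}.
On input L, block {p2,p3,p7,p9,p13} splits into {p2,p3,p13} and {p7,p9}.
On input L, block {p4,p5,p8,p10,p11} splits into {p5,p8,p10} and {p4,p11}.
Split {p5,p8,p10} by δ(·,R) → {p5,p8} and {p10}.
Stable partition: {p2,p3,p13} | {p5,p8} | {p1,p12} | {p6} | {p7,p9} | {p4,p11} | {p10} — 7 equivalence classes.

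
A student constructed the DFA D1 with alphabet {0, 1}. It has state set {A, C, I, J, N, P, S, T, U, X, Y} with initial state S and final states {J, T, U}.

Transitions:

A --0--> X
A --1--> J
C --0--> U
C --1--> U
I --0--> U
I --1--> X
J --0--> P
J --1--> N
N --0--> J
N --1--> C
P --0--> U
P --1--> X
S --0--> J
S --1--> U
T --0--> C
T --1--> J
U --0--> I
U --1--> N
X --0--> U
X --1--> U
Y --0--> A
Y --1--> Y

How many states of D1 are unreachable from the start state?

3

BFS from S reaches {C, I, J, N, P, S, U, X}; the 3 state(s) A, T, Y are never visited.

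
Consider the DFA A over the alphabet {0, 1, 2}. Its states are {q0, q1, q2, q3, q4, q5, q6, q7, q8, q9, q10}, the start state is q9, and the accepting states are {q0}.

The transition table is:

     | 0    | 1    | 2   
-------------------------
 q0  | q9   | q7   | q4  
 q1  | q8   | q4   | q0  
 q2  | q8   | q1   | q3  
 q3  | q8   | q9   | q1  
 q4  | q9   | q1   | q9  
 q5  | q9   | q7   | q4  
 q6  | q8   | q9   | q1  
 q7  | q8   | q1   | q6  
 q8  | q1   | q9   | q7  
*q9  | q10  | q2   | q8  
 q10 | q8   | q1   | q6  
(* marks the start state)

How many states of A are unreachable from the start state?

No path from q9 leads to q5; the other 10 states are all reachable.

1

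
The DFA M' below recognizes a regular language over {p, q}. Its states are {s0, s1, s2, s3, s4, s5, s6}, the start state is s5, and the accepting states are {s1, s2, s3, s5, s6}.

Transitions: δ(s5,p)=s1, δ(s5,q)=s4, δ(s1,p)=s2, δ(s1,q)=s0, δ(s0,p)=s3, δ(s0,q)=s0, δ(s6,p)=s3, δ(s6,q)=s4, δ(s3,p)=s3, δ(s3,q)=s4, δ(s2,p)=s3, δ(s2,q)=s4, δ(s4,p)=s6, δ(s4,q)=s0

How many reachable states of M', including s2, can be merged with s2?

P0 = {s1,s2,s3,s5,s6} | {s0,s4}.
The partition is now stable with 2 blocks: {s1,s2,s3,s5,s6} | {s0,s4}.
State s2 belongs to the block {s1,s2,s3,s5,s6}, which has 5 states.

5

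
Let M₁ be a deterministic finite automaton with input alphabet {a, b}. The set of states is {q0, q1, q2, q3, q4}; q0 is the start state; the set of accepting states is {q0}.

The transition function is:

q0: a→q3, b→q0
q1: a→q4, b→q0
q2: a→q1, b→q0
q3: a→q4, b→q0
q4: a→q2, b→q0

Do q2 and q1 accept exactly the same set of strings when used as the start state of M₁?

All states are reachable from the start state.
Start with accepting vs non-accepting: {q0} | {q1,q2,q3,q4}.
The partition is now stable with 2 blocks: {q0} | {q1,q2,q3,q4}.
q2 and q1 lie in the same block of the stable partition, so they are equivalent — no string distinguishes them.

Yes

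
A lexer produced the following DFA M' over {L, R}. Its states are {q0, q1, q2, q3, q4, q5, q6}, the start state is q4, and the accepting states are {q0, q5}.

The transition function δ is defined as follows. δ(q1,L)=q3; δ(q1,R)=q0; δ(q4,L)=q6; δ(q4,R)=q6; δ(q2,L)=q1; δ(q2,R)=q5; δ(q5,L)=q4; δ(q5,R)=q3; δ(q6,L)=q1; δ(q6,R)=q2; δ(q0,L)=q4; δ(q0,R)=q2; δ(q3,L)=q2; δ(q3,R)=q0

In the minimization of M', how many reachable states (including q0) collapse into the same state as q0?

All states are reachable from the start state.
Initial partition by acceptance: {q0,q5} | {q1,q2,q3,q4,q6}.
On input R, block {q1,q2,q3,q4,q6} splits into {q1,q2,q3} and {q4,q6}.
On input L, block {q4,q6} splits into {q4} and {q6}.
Stable partition: {q0,q5} | {q1,q2,q3} | {q4} | {q6} — 4 equivalence classes.
State q0 belongs to the block {q0,q5}, which has 2 states.

2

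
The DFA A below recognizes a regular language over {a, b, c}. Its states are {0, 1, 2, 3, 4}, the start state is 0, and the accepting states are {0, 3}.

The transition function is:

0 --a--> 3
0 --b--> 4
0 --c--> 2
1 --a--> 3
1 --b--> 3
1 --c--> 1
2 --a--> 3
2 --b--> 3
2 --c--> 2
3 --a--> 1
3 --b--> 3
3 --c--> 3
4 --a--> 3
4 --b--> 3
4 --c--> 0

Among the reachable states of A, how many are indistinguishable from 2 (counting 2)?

P0 = {0,3} | {1,2,4}.
Split {0,3} by δ(·,a) → {0} and {3}.
Refine {1,2,4} on symbol c: members go to different blocks, giving {1,2} and {4}.
No further refinement is possible. Final partition (4 blocks): {0} | {1,2} | {3} | {4}.
State 2 belongs to the block {1,2}, which has 2 states.

2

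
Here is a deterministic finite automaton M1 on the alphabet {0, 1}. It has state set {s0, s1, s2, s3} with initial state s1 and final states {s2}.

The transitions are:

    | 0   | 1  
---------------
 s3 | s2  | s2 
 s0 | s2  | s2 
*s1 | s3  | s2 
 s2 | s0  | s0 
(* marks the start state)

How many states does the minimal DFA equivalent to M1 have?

All states are reachable from the start state.
Start with accepting vs non-accepting: {s2} | {s0,s1,s3}.
Refine {s0,s1,s3} on symbol 0: members go to different blocks, giving {s0,s3} and {s1}.
No further refinement is possible. Final partition (3 blocks): {s2} | {s0,s3} | {s1}.

3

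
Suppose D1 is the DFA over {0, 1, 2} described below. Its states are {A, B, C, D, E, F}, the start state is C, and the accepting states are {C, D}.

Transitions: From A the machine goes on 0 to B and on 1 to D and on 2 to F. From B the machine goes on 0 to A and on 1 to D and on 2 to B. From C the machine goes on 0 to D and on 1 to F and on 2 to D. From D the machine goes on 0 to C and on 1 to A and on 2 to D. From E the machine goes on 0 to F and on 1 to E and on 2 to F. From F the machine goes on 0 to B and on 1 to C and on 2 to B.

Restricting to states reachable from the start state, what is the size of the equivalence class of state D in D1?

2

First remove the unreachable states {E}; 5 states remain.
Initial partition by acceptance: {C,D} | {A,B,F}.
The partition is now stable with 2 blocks: {C,D} | {A,B,F}.
The equivalence class containing D is {C,D}, of size 2.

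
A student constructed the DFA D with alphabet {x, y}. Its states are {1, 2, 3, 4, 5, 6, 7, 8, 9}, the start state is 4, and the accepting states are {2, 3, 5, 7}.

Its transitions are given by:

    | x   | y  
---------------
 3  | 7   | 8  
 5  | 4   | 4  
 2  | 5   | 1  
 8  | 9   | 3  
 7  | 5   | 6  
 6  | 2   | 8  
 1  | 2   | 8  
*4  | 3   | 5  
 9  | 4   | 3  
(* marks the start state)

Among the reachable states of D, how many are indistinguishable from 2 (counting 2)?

Every state is reachable, so we keep all 9.
P0 = {2,3,5,7} | {1,4,6,8,9}.
Refine {2,3,5,7} on symbol x: members go to different blocks, giving {2,3,7} and {5}.
Split {2,3,7} by δ(·,x) → {2,7} and {3}.
Split {1,4,6,8,9} by δ(·,x) → {1,6} and {8,9} and {4}.
Split {8,9} by δ(·,x) → {8} and {9}.
The partition is now stable with 7 blocks: {2,7} | {1,6} | {5} | {3} | {8} | {4} | {9}.
State 2 belongs to the block {2,7}, which has 2 states.

2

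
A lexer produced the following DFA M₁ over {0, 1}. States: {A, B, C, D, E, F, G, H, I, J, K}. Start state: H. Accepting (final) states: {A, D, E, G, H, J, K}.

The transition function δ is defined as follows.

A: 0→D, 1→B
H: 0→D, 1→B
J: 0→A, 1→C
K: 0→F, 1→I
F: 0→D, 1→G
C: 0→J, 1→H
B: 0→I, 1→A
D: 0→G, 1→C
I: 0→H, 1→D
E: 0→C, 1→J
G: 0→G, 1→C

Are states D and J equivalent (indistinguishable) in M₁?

No

First remove the unreachable states {E,F,K}; 8 states remain.
Initial partition by acceptance: {A,D,G,H,J} | {B,C,I}.
On input 0, block {B,C,I} splits into {C,I} and {B}.
On input 1, block {A,D,G,H,J} splits into {D,G,J} and {A,H}.
Refine {D,G,J} on symbol 0: members go to different blocks, giving {D,G} and {J}.
Refine {C,I} on symbol 0: members go to different blocks, giving {C} and {I}.
No further refinement is possible. Final partition (6 blocks): {D,G} | {C} | {B} | {A,H} | {J} | {I}.
D and J end up in different blocks, so they are distinguishable. For instance, the string '010' is accepted from only D.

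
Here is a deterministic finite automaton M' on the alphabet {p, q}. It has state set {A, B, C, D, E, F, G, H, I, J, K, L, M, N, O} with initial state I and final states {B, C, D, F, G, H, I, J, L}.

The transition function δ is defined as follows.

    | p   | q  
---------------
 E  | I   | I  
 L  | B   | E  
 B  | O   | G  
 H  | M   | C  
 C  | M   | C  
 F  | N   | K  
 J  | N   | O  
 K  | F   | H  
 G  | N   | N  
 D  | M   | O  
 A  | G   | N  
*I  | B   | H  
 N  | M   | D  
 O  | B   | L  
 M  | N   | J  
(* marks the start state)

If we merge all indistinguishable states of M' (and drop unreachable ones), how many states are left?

States {A,F,K} cannot be reached from the start state, so discard them.
P0 = {B,C,D,G,H,I,J,L} | {E,M,N,O}.
Split {B,C,D,G,H,I,J,L} by δ(·,p) → {B,C,D,G,H,J} and {I,L}.
Split {B,C,D,G,H,J} by δ(·,q) → {B,C,H} and {D,G,J}.
Refine {B,C,H} on symbol q: members go to different blocks, giving {C,H} and {B}.
On input p, block {E,M,N,O} splits into {M,N} and {E} and {O}.
On input q, block {I,L} splits into {I} and {L}.
Split {D,G,J} by δ(·,q) → {D,J} and {G}.
Stable partition: {C,H} | {M,N} | {I} | {D,J} | {B} | {E} | {O} | {L} | {G} — 9 equivalence classes.

9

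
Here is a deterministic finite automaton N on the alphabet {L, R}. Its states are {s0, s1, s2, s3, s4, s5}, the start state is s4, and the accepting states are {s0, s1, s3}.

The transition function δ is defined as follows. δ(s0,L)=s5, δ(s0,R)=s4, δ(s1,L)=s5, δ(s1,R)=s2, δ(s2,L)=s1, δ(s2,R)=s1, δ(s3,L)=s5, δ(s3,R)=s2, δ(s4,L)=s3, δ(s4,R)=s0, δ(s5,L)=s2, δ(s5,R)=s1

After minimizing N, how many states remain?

3

P0 = {s0,s1,s3} | {s2,s4,s5}.
Refine {s2,s4,s5} on symbol L: members go to different blocks, giving {s2,s4} and {s5}.
Stable partition: {s0,s1,s3} | {s2,s4} | {s5} — 3 equivalence classes.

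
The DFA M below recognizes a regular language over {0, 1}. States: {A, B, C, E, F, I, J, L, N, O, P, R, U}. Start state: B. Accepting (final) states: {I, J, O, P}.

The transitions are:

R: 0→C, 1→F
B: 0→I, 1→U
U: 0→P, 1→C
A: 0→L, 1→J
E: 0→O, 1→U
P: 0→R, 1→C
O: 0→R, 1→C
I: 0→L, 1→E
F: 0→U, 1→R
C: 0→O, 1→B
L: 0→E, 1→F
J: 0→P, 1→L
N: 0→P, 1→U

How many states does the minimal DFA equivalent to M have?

3

First remove the unreachable states {A,J,N}; 10 states remain.
P0 = {I,O,P} | {B,C,E,F,L,R,U}.
Refine {B,C,E,F,L,R,U} on symbol 0: members go to different blocks, giving {B,C,E,U} and {F,L,R}.
The partition is now stable with 3 blocks: {I,O,P} | {B,C,E,U} | {F,L,R}.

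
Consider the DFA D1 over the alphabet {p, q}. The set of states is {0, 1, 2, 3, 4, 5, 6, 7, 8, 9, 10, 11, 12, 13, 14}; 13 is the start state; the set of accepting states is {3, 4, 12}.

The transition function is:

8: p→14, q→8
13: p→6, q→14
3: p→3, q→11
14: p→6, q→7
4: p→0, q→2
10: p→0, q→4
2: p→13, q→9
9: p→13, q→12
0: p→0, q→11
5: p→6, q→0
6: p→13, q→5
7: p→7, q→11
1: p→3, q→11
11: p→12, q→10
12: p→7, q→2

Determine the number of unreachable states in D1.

3

Starting at 13 and following transitions, the reachable set is {0, 2, 4, 5, 6, 7, 9, 10, 11, 12, 13, 14}. That leaves 1, 3, 8 unreachable — 3 in total.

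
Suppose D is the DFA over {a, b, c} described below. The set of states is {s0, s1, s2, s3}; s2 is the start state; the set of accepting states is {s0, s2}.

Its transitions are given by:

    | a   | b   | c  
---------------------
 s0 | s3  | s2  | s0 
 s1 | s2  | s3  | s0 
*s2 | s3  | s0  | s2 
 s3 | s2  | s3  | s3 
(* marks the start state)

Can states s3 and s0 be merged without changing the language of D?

Reachable states from the start: {s0,s2,s3}. Unreachable: {s1} — drop them.
P0 = {s0,s2} | {s3}.
The partition is now stable with 2 blocks: {s0,s2} | {s3}.
s3 and s0 end up in different blocks, so they are distinguishable. For instance, the string 'ε' is accepted from only s0.

No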